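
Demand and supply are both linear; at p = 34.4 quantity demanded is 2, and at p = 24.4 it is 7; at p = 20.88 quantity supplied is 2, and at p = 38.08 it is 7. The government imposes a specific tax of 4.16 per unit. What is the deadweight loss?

1.59

Demand slope = (24.4 − 34.4)/(7 − 2) = −2, so p = 38.4 − 2q.
Supply slope = (38.08 − 20.88)/(7 − 2) = 3.44, so p = 14 + 3.44q.
Competitive equilibrium: 38.4 − 2q = 14 + 3.44q → q* = 4.4853, p* = 29.4294.
With the tax, the buyer price exceeds the seller price by 4.16: (38.4 − 2q) − (14 + 3.44q) = 4.16 → q' = 3.7206.
Δq = 4.4853 − 3.7206 = 0.7647; the wedge equals the tax, 4.16.
The triangle = ½ × 0.7647 × 4.16 = 1.59.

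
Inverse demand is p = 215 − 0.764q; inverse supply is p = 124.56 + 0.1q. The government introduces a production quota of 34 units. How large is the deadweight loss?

2157.88

Competitive equilibrium: 215 − 0.764q = 124.56 + 0.1q → q* = 104.6759, p* = 135.0276.
At q = 34: demand price = 215 − 0.764·34 = 189.024; supply price = 124.56 + 0.1·34 = 127.96.
Δq = 104.6759 − 34 = 70.6759; wedge = 189.024 − 127.96 = 61.064.
The triangle = ½ × 70.6759 × 61.064 = 2157.88.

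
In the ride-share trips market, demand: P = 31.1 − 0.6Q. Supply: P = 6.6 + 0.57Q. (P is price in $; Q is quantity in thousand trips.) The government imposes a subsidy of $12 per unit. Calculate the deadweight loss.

$61.54 thousand

Competitive equilibrium: 31.1 − 0.6Q = 6.6 + 0.57Q → Q* = 20.9402, P* = 18.5359.
The subsidy lowers effective supply by 12: P = 0.57Q − 5.4.
New quantity: 31.1 − 0.6Q = 0.57Q − 5.4 → Q' = 31.1966.
Overproduction ΔQ = 31.1966 − 20.9402 = 10.2564; wedge = subsidy = 12.
DWL = ½ × 10.2564 × 12 = $61.54 thousand.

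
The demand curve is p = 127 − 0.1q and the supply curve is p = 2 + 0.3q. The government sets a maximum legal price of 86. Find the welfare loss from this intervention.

Competitive equilibrium: 127 − 0.1q = 2 + 0.3q → q* = 312.5, p* = 95.75.
At the ceiling p = 86, quantity supplied = (86 − 2)/0.3 = 280.
Willingness to pay at q' = 280: 127 − 0.1·280 = 99.
Δq = 312.5 − 280 = 32.5; wedge = 99 − 86 = 13.
Welfare loss = ½ × 32.5 × 13 = 211.25.

211.25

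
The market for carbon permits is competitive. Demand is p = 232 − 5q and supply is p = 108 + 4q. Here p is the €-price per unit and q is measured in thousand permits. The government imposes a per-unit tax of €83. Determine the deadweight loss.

Competitive equilibrium: 232 − 5q = 108 + 4q → q* = 13.7778, p* = 163.1111.
With the tax, the buyer price exceeds the seller price by 83: (232 − 5q) − (108 + 4q) = 83 → q' = 4.5556.
Δq = 13.7778 − 4.5556 = 9.2222; the wedge equals the tax, 83.
The triangle = ½ × 9.2222 × 83 = €382.72 thousand.

€382.72 thousand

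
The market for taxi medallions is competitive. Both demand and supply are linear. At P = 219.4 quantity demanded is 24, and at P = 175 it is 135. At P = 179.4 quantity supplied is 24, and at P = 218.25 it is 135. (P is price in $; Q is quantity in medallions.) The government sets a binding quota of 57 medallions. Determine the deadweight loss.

$155.04

Demand slope = (175 − 219.4)/(135 − 24) = −0.4, so P = 229 − 0.4Q.
Supply slope = (218.25 − 179.4)/(135 − 24) = 0.35, so P = 171 + 0.35Q.
Competitive equilibrium: 229 − 0.4Q = 171 + 0.35Q → Q* = 77.3333, P* = 198.0667.
At Q = 57: demand price = 229 − 0.4·57 = 206.2; supply price = 171 + 0.35·57 = 190.95.
ΔQ = 77.3333 − 57 = 20.3333; wedge = 206.2 − 190.95 = 15.25.
DWL = ½ × 20.3333 × 15.25 = $155.04.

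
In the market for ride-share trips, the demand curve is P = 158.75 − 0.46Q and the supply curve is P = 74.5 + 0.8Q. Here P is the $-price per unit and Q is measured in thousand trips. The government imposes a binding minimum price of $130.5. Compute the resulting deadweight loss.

Competitive equilibrium: 158.75 − 0.46Q = 74.5 + 0.8Q → Q* = 66.8651, P* = 127.9921.
At the floor P = 130.5, quantity demanded = (158.75 − 130.5)/0.46 = 61.413.
Sellers' marginal cost at Q' = 61.413: 74.5 + 0.8·61.413 = 123.6304.
ΔQ = 66.8651 − 61.413 = 5.4521; wedge = 130.5 − 123.6304 = 6.8696.
Deadweight loss = ½ × 5.4521 × 6.8696 = $18.73 thousand.

$18.73 thousand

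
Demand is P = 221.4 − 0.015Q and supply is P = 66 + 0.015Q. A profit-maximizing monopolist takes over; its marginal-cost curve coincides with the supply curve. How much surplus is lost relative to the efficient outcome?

44720.67

Competitive equilibrium: 221.4 − 0.015Q = 66 + 0.015Q → Q* = 5180, P* = 143.7.
Marginal revenue: MR = 221.4 − 0.03Q. Set MR = MC: 221.4 − 0.03Q = 66 + 0.015Q → Q_m = 3453.3333.
Price P_m = 221.4 − 0.015·3453.3333 = 169.6; MC(Q_m) = 66 + 0.015·3453.3333 = 117.8.
Competitive Q* = 5180, so ΔQ = 1726.6667; wedge = 169.6 − 117.8 = 51.8.
The triangle = ½ × 1726.6667 × 51.8 = 44720.67.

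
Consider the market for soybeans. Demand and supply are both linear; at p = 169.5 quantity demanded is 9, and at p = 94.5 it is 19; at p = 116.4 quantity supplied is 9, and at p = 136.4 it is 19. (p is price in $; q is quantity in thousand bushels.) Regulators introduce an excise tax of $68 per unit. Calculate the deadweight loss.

Demand slope = (94.5 − 169.5)/(19 − 9) = −7.5, so p = 237 − 7.5q.
Supply slope = (136.4 − 116.4)/(19 − 9) = 2, so p = 98.4 + 2q.
Competitive equilibrium: 237 − 7.5q = 98.4 + 2q → q* = 14.5895, p* = 127.5789.
With the tax, the buyer price exceeds the seller price by 68: (237 − 7.5q) − (98.4 + 2q) = 68 → q' = 7.4316.
Δq = 14.5895 − 7.4316 = 7.1579; the wedge equals the tax, 68.
The triangle = ½ × 7.1579 × 68 = $243.37 thousand.

$243.37 thousand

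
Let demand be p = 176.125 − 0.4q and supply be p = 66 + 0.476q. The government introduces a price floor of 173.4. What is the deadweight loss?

Competitive equilibrium: 176.125 − 0.4q = 66 + 0.476q → q* = 125.7135, p* = 125.8396.
At the floor p = 173.4, quantity demanded = (176.125 − 173.4)/0.4 = 6.8125.
Sellers' marginal cost at q' = 6.8125: 66 + 0.476·6.8125 = 69.2428.
Δq = 125.7135 − 6.8125 = 118.901; wedge = 173.4 − 69.2428 = 104.1572.
Deadweight loss = ½ × 118.901 × 104.1572 = 6192.20.

6192.20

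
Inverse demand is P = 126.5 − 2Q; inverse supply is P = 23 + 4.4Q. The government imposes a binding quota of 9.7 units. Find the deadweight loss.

134.03

Competitive equilibrium: 126.5 − 2Q = 23 + 4.4Q → Q* = 16.1719, P* = 94.1563.
At Q = 9.7: demand price = 126.5 − 2·9.7 = 107.1; supply price = 23 + 4.4·9.7 = 65.68.
ΔQ = 16.1719 − 9.7 = 6.4719; wedge = 107.1 − 65.68 = 41.42.
Deadweight loss = ½ × 6.4719 × 41.42 = 134.03.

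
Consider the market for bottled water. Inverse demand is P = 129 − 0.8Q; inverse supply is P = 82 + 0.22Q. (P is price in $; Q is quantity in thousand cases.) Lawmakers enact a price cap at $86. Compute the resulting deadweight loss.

$396.89 thousand

Competitive equilibrium: 129 − 0.8Q = 82 + 0.22Q → Q* = 46.0784, P* = 92.1373.
At the ceiling P = 86, quantity supplied = (86 − 82)/0.22 = 18.1818.
Willingness to pay at Q' = 18.1818: 129 − 0.8·18.1818 = 114.4546.
ΔQ = 46.0784 − 18.1818 = 27.8966; wedge = 114.4546 − 86 = 28.4546.
The triangle = ½ × 27.8966 × 28.4546 = $396.89 thousand.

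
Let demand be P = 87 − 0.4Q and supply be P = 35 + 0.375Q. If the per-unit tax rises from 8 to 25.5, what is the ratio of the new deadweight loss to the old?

Competitive equilibrium: 87 − 0.4Q = 35 + 0.375Q → Q* = 67.0968, P* = 60.1613.
For a per-unit tax t: ΔQ = t/0.775, so DWL = ½·t·(t/0.775) = t²/1.55.
At t = 8: DWL = 41.290. At t = 25.5: DWL = 419.516.
Ratio = (25.5/8)² = 10.160.

10.160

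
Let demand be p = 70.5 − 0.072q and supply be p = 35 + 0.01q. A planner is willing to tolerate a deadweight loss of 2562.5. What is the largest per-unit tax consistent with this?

Competitive equilibrium: 70.5 − 0.072q = 35 + 0.01q → q* = 432.9268, p* = 39.3293.
A tax t gives Δq = t/0.082 and wedge t, so DWL = t²/0.164.
t²/0.164 = 2562.5 → t² = 420.25 → t = 20.5.

20.5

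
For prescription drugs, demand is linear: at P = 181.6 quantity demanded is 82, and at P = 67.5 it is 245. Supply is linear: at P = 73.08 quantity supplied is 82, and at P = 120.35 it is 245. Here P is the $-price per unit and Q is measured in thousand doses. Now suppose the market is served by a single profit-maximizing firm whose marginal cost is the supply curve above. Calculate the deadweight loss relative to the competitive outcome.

$3118.12 thousand

Demand slope = (67.5 − 181.6)/(245 − 82) = −0.7, so P = 239 − 0.7Q.
Supply slope = (120.35 − 73.08)/(245 − 82) = 0.29, so P = 49.3 + 0.29Q.
Competitive equilibrium: 239 − 0.7Q = 49.3 + 0.29Q → Q* = 191.6162, P* = 104.8687.
Marginal revenue: MR = 239 − 1.4Q. Set MR = MC: 239 − 1.4Q = 49.3 + 0.29Q → Q_m = 112.2485.
Price P_m = 239 − 0.7·112.2485 = 160.4261; MC(Q_m) = 49.3 + 0.29·112.2485 = 81.8521.
Competitive Q* = 191.6162, so ΔQ = 79.3677; wedge = 160.4261 − 81.8521 = 78.574.
Welfare loss = ½ × 79.3677 × 78.574 = $3118.12 thousand.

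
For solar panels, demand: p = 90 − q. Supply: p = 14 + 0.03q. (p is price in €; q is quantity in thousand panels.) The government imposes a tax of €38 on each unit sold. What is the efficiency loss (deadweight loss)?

Competitive equilibrium: 90 − q = 14 + 0.03q → q* = 73.7864, p* = 16.2136.
With the tax, the buyer price exceeds the seller price by 38: (90 − q) − (14 + 0.03q) = 38 → q' = 36.8932.
Δq = 73.7864 − 36.8932 = 36.8932; the wedge equals the tax, 38.
The triangle = ½ × 36.8932 × 38 = €700.97 thousand.

€700.97 thousand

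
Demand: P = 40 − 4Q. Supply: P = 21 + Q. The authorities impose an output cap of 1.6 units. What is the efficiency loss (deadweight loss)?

12.10

Competitive equilibrium: 40 − 4Q = 21 + Q → Q* = 3.8, P* = 24.8.
At Q = 1.6: demand price = 40 − 4·1.6 = 33.6; supply price = 21 + 1·1.6 = 22.6.
ΔQ = 3.8 − 1.6 = 2.2; wedge = 33.6 − 22.6 = 11.
DWL = ½ × 2.2 × 11 = 12.10.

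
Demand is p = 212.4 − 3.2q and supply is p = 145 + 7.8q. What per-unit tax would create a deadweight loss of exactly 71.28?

39.6

Competitive equilibrium: 212.4 − 3.2q = 145 + 7.8q → q* = 6.1273, p* = 192.7927.
A tax t gives Δq = t/11 and wedge t, so DWL = t²/22.
t²/22 = 71.28 → t² = 1568.16 → t = 39.6.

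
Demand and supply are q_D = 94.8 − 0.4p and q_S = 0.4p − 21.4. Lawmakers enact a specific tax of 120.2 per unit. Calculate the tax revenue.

In inverse form: demand p = 237 − 2.5q, supply p = 53.5 + 2.5q.
Competitive equilibrium: 237 − 2.5q = 53.5 + 2.5q → q* = 36.7, p* = 145.25.
With the tax, the buyer price exceeds the seller price by 120.2: (237 − 2.5q) − (53.5 + 2.5q) = 120.2 → q' = 12.66.
Tax revenue = 120.2 × 12.66 = 1521.732.

1521.732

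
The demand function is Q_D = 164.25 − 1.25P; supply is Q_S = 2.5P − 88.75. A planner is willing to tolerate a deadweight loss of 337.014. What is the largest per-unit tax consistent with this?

In inverse form: demand P = 131.4 − 0.8Q, supply P = 35.5 + 0.4Q.
Competitive equilibrium: 131.4 − 0.8Q = 35.5 + 0.4Q → Q* = 79.9167, P* = 67.4667.
A tax t gives ΔQ = t/1.2 and wedge t, so DWL = t²/2.4.
t²/2.4 = 337.014 → t² = 808.8336 → t = 28.44.

28.44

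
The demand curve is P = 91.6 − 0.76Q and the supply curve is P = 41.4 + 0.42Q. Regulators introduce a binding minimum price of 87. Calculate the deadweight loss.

Competitive equilibrium: 91.6 − 0.76Q = 41.4 + 0.42Q → Q* = 42.5424, P* = 59.2678.
At the floor P = 87, quantity demanded = (91.6 − 87)/0.76 = 6.0526.
Sellers' marginal cost at Q' = 6.0526: 41.4 + 0.42·6.0526 = 43.9421.
ΔQ = 42.5424 − 6.0526 = 36.4898; wedge = 87 − 43.9421 = 43.0579.
The triangle = ½ × 36.4898 × 43.0579 = 785.59.

785.59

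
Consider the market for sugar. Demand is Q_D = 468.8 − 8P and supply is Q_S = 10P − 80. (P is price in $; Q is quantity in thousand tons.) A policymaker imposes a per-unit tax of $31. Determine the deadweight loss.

In inverse form: demand P = 58.6 − 0.125Q, supply P = 8 + 0.1Q.
Competitive equilibrium: 58.6 − 0.125Q = 8 + 0.1Q → Q* = 224.8889, P* = 30.4889.
With the tax, the buyer price exceeds the seller price by 31: (58.6 − 0.125Q) − (8 + 0.1Q) = 31 → Q' = 87.1111.
ΔQ = 224.8889 − 87.1111 = 137.7778; the wedge equals the tax, 31.
Deadweight loss = ½ × 137.7778 × 31 = $2135.56 thousand.

$2135.56 thousand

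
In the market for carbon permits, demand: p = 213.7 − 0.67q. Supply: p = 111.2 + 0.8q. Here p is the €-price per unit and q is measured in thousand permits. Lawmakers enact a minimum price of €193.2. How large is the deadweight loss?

€1125.45 thousand

Competitive equilibrium: 213.7 − 0.67q = 111.2 + 0.8q → q* = 69.7279, p* = 166.9823.
At the floor p = 193.2, quantity demanded = (213.7 − 193.2)/0.67 = 30.597.
Sellers' marginal cost at q' = 30.597: 111.2 + 0.8·30.597 = 135.6776.
Δq = 69.7279 − 30.597 = 39.1309; wedge = 193.2 − 135.6776 = 57.5224.
The triangle = ½ × 39.1309 × 57.5224 = €1125.45 thousand.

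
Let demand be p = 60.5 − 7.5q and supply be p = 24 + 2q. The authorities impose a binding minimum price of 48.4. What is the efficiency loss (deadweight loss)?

Competitive equilibrium: 60.5 − 7.5q = 24 + 2q → q* = 3.8421, p* = 31.6842.
At the floor p = 48.4, quantity demanded = (60.5 − 48.4)/7.5 = 1.6133.
Sellers' marginal cost at q' = 1.6133: 24 + 2·1.6133 = 27.2266.
Δq = 3.8421 − 1.6133 = 2.2288; wedge = 48.4 − 27.2266 = 21.1734.
The triangle = ½ × 2.2288 × 21.1734 = 23.60.

23.60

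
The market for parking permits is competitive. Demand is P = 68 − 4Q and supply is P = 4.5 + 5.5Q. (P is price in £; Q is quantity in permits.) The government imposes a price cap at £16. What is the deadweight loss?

£100.22

Competitive equilibrium: 68 − 4Q = 4.5 + 5.5Q → Q* = 6.6842, P* = 41.2632.
At the ceiling P = 16, quantity supplied = (16 − 4.5)/5.5 = 2.0909.
Willingness to pay at Q' = 2.0909: 68 − 4·2.0909 = 59.6364.
ΔQ = 6.6842 − 2.0909 = 4.5933; wedge = 59.6364 − 16 = 43.6364.
Welfare loss = ½ × 4.5933 × 43.6364 = £100.22.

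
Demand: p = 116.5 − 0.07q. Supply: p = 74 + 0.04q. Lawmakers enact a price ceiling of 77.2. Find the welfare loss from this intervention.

5162.23

Competitive equilibrium: 116.5 − 0.07q = 74 + 0.04q → q* = 386.3636, p* = 89.4545.
At the ceiling p = 77.2, quantity supplied = (77.2 − 74)/0.04 = 80.
Willingness to pay at q' = 80: 116.5 − 0.07·80 = 110.9.
Δq = 386.3636 − 80 = 306.3636; wedge = 110.9 − 77.2 = 33.7.
Welfare loss = ½ × 306.3636 × 33.7 = 5162.23.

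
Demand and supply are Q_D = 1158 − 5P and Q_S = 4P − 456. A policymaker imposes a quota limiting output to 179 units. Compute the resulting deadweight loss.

In inverse form: demand P = 231.6 − 0.2Q, supply P = 114 + 0.25Q.
Competitive equilibrium: 231.6 − 0.2Q = 114 + 0.25Q → Q* = 261.33333, P* = 179.33333.
At Q = 179: demand price = 231.6 − 0.2·179 = 195.8; supply price = 114 + 0.25·179 = 158.75.
ΔQ = 261.33333 − 179 = 82.33333; wedge = 195.8 − 158.75 = 37.05.
DWL = ½ × 82.33333 × 37.05 = 1525.225.

1525.225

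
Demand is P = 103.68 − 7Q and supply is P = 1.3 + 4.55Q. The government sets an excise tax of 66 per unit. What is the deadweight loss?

Competitive equilibrium: 103.68 − 7Q = 1.3 + 4.55Q → Q* = 8.8641, P* = 41.6315.
With the tax, the buyer price exceeds the seller price by 66: (103.68 − 7Q) − (1.3 + 4.55Q) = 66 → Q' = 3.1498.
ΔQ = 8.8641 − 3.1498 = 5.7143; the wedge equals the tax, 66.
The triangle = ½ × 5.7143 × 66 = 188.57.

188.57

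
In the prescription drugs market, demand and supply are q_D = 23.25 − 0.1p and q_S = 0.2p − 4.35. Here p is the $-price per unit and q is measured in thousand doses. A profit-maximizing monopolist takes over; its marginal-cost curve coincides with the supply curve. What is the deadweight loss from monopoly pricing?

In inverse form: demand p = 232.5 − 10q, supply p = 21.75 + 5q.
Competitive equilibrium: 232.5 − 10q = 21.75 + 5q → q* = 14.05, p* = 92.
Marginal revenue: MR = 232.5 − 20q. Set MR = MC: 232.5 − 20q = 21.75 + 5q → q_m = 8.43.
Price p_m = 232.5 − 10·8.43 = 148.2; MC(q_m) = 21.75 + 5·8.43 = 63.9.
Competitive q* = 14.05, so Δq = 5.62; wedge = 148.2 − 63.9 = 84.3.
Deadweight loss = ½ × 5.62 × 84.3 = $236.883 thousand.

$236.883 thousand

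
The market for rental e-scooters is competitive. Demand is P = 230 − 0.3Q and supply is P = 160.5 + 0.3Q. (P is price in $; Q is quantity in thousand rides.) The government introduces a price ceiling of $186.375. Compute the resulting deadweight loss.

Competitive equilibrium: 230 − 0.3Q = 160.5 + 0.3Q → Q* = 115.8333, P* = 195.25.
At the ceiling P = 186.375, quantity supplied = (186.375 − 160.5)/0.3 = 86.25.
Willingness to pay at Q' = 86.25: 230 − 0.3·86.25 = 204.125.
ΔQ = 115.8333 − 86.25 = 29.5833; wedge = 204.125 − 186.375 = 17.75.
The triangle = ½ × 29.5833 × 17.75 = $262.55 thousand.

$262.55 thousand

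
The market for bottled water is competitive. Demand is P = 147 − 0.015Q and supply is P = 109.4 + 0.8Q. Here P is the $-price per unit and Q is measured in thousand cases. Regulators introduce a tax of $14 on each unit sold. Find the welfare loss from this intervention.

$120.25 thousand

Competitive equilibrium: 147 − 0.015Q = 109.4 + 0.8Q → Q* = 46.135, P* = 146.308.
With the tax, the buyer price exceeds the seller price by 14: (147 − 0.015Q) − (109.4 + 0.8Q) = 14 → Q' = 28.9571.
ΔQ = 46.135 − 28.9571 = 17.1779; the wedge equals the tax, 14.
Welfare loss = ½ × 17.1779 × 14 = $120.25 thousand.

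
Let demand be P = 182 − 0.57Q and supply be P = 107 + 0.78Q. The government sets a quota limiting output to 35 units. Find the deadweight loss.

Competitive equilibrium: 182 − 0.57Q = 107 + 0.78Q → Q* = 55.5556, P* = 150.3333.
At Q = 35: demand price = 182 − 0.57·35 = 162.05; supply price = 107 + 0.78·35 = 134.3.
ΔQ = 55.5556 − 35 = 20.5556; wedge = 162.05 − 134.3 = 27.75.
Welfare loss = ½ × 20.5556 × 27.75 = 285.21.

285.21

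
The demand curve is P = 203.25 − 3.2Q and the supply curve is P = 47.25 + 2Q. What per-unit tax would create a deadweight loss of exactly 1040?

Competitive equilibrium: 203.25 − 3.2Q = 47.25 + 2Q → Q* = 30, P* = 107.25.
A tax t gives ΔQ = t/5.2 and wedge t, so DWL = t²/10.4.
t²/10.4 = 1040 → t² = 10816 → t = 104.

104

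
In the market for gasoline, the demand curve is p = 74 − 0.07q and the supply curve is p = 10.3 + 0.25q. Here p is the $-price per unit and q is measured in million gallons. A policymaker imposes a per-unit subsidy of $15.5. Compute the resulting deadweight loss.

Competitive equilibrium: 74 − 0.07q = 10.3 + 0.25q → q* = 199.0625, p* = 60.0656.
The subsidy lowers effective supply by 15.5: p = 0.25q − 5.2.
New quantity: 74 − 0.07q = 0.25q − 5.2 → q' = 247.5.
Overproduction Δq = 247.5 − 199.0625 = 48.4375; wedge = subsidy = 15.5.
Deadweight loss = ½ × 48.4375 × 15.5 = $375.39 million.

$375.39 million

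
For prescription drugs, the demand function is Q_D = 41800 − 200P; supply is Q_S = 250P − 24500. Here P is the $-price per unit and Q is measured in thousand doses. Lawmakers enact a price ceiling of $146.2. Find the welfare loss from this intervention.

$361.25 thousand

In inverse form: demand P = 209 − 0.005Q, supply P = 98 + 0.004Q.
Competitive equilibrium: 209 − 0.005Q = 98 + 0.004Q → Q* = 12333.3333, P* = 147.3333.
At the ceiling P = 146.2, quantity supplied = (146.2 − 98)/0.004 = 12050.
Willingness to pay at Q' = 12050: 209 − 0.005·12050 = 148.75.
ΔQ = 12333.3333 − 12050 = 283.3333; wedge = 148.75 − 146.2 = 2.55.
DWL = ½ × 283.3333 × 2.55 = $361.25 thousand.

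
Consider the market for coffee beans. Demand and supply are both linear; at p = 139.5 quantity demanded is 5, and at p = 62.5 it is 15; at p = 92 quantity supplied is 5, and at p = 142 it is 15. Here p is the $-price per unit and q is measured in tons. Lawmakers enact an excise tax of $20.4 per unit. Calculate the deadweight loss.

$16.38

Demand slope = (62.5 − 139.5)/(15 − 5) = −7.7, so p = 178 − 7.7q.
Supply slope = (142 − 92)/(15 − 5) = 5, so p = 67 + 5q.
Competitive equilibrium: 178 − 7.7q = 67 + 5q → q* = 8.7402, p* = 110.7008.
With the tax, the buyer price exceeds the seller price by 20.4: (178 − 7.7q) − (67 + 5q) = 20.4 → q' = 7.1339.
Δq = 8.7402 − 7.1339 = 1.6063; the wedge equals the tax, 20.4.
Welfare loss = ½ × 1.6063 × 20.4 = $16.38.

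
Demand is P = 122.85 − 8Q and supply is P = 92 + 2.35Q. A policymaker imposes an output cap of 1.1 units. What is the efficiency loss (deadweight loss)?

18.30

Competitive equilibrium: 122.85 − 8Q = 92 + 2.35Q → Q* = 2.9807, P* = 99.0046.
At Q = 1.1: demand price = 122.85 − 8·1.1 = 114.05; supply price = 92 + 2.35·1.1 = 94.585.
ΔQ = 2.9807 − 1.1 = 1.8807; wedge = 114.05 − 94.585 = 19.465.
Deadweight loss = ½ × 1.8807 × 19.465 = 18.30.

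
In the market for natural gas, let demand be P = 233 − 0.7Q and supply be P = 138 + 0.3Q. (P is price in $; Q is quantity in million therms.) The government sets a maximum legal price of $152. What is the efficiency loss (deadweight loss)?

$1168.06 million

Competitive equilibrium: 233 − 0.7Q = 138 + 0.3Q → Q* = 95, P* = 166.5.
At the ceiling P = 152, quantity supplied = (152 − 138)/0.3 = 46.66667.
Willingness to pay at Q' = 46.66667: 233 − 0.7·46.66667 = 200.33333.
ΔQ = 95 − 46.66667 = 48.33333; wedge = 200.33333 − 152 = 48.33333.
The triangle = ½ × 48.33333 × 48.33333 = $1168.06 million.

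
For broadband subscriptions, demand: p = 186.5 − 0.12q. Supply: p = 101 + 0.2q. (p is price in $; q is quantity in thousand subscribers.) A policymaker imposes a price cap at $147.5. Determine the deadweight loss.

$192.52 thousand

Competitive equilibrium: 186.5 − 0.12q = 101 + 0.2q → q* = 267.1875, p* = 154.4375.
At the ceiling p = 147.5, quantity supplied = (147.5 − 101)/0.2 = 232.5.
Willingness to pay at q' = 232.5: 186.5 − 0.12·232.5 = 158.6.
Δq = 267.1875 − 232.5 = 34.6875; wedge = 158.6 − 147.5 = 11.1.
Welfare loss = ½ × 34.6875 × 11.1 = $192.52 thousand.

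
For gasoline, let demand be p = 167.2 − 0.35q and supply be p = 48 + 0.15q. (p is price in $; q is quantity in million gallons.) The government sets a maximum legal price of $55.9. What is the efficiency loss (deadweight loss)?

$8624.22 million

Competitive equilibrium: 167.2 − 0.35q = 48 + 0.15q → q* = 238.4, p* = 83.76.
At the ceiling p = 55.9, quantity supplied = (55.9 − 48)/0.15 = 52.6667.
Willingness to pay at q' = 52.6667: 167.2 − 0.35·52.6667 = 148.7667.
Δq = 238.4 − 52.6667 = 185.7333; wedge = 148.7667 − 55.9 = 92.8667.
Welfare loss = ½ × 185.7333 × 92.8667 = $8624.22 million.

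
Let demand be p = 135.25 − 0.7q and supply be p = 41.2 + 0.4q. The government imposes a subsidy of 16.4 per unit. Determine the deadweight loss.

122.25

Competitive equilibrium: 135.25 − 0.7q = 41.2 + 0.4q → q* = 85.5, p* = 75.4.
The subsidy lowers effective supply by 16.4: p = 24.8 + 0.4q.
New quantity: 135.25 − 0.7q = 24.8 + 0.4q → q' = 100.4091.
Overproduction Δq = 100.4091 − 85.5 = 14.9091; wedge = subsidy = 16.4.
DWL = ½ × 14.9091 × 16.4 = 122.25.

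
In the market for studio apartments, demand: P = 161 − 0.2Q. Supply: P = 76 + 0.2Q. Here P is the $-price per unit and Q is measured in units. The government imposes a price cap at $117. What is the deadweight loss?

$11.25

Competitive equilibrium: 161 − 0.2Q = 76 + 0.2Q → Q* = 212.5, P* = 118.5.
At the ceiling P = 117, quantity supplied = (117 − 76)/0.2 = 205.
Willingness to pay at Q' = 205: 161 − 0.2·205 = 120.
ΔQ = 212.5 − 205 = 7.5; wedge = 120 − 117 = 3.
Deadweight loss = ½ × 7.5 × 3 = $11.25.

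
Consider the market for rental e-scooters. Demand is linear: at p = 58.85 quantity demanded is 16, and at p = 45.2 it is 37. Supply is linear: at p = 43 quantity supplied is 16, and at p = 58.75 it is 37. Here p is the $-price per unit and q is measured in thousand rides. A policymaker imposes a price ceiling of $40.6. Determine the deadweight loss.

$147.61 thousand

Demand slope = (45.2 − 58.85)/(37 − 16) = −0.65, so p = 69.25 − 0.65q.
Supply slope = (58.75 − 43)/(37 − 16) = 0.75, so p = 31 + 0.75q.
Competitive equilibrium: 69.25 − 0.65q = 31 + 0.75q → q* = 27.3214, p* = 51.4911.
At the ceiling p = 40.6, quantity supplied = (40.6 − 31)/0.75 = 12.8.
Willingness to pay at q' = 12.8: 69.25 − 0.65·12.8 = 60.93.
Δq = 27.3214 − 12.8 = 14.5214; wedge = 60.93 − 40.6 = 20.33.
The triangle = ½ × 14.5214 × 20.33 = $147.61 thousand.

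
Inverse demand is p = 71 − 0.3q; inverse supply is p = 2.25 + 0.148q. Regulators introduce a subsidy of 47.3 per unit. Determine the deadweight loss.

Competitive equilibrium: 71 − 0.3q = 2.25 + 0.148q → q* = 153.4598, p* = 24.9621.
The subsidy lowers effective supply by 47.3: p = 0.148q − 45.05.
New quantity: 71 − 0.3q = 0.148q − 45.05 → q' = 259.0402.
Overproduction Δq = 259.0402 − 153.4598 = 105.5804; wedge = subsidy = 47.3.
The triangle = ½ × 105.5804 × 47.3 = 2496.98.

2496.98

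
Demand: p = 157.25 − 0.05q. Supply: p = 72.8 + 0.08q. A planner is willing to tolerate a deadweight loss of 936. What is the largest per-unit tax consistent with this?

15.6

Competitive equilibrium: 157.25 − 0.05q = 72.8 + 0.08q → q* = 649.6154, p* = 124.7692.
A tax t gives Δq = t/0.13 and wedge t, so DWL = t²/0.26.
t²/0.26 = 936 → t² = 243.36 → t = 15.6.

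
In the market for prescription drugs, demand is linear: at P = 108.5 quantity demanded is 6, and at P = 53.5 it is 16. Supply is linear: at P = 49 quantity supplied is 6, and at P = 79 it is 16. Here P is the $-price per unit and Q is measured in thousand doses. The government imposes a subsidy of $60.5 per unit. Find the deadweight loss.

Demand slope = (53.5 − 108.5)/(16 − 6) = −5.5, so P = 141.5 − 5.5Q.
Supply slope = (79 − 49)/(16 − 6) = 3, so P = 31 + 3Q.
Competitive equilibrium: 141.5 − 5.5Q = 31 + 3Q → Q* = 13, P* = 70.
The subsidy lowers effective supply by 60.5: P = 3Q − 29.5.
New quantity: 141.5 − 5.5Q = 3Q − 29.5 → Q' = 20.1176.
Overproduction ΔQ = 20.1176 − 13 = 7.1176; wedge = subsidy = 60.5.
DWL = ½ × 7.1176 × 60.5 = $215.31 thousand.

$215.31 thousand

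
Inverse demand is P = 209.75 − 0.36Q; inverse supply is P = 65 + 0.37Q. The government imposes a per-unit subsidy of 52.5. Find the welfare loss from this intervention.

Competitive equilibrium: 209.75 − 0.36Q = 65 + 0.37Q → Q* = 198.2877, P* = 138.3664.
The subsidy lowers effective supply by 52.5: P = 12.5 + 0.37Q.
New quantity: 209.75 − 0.36Q = 12.5 + 0.37Q → Q' = 270.2055.
Overproduction ΔQ = 270.2055 − 198.2877 = 71.9178; wedge = subsidy = 52.5.
Welfare loss = ½ × 71.9178 × 52.5 = 1887.84.

1887.84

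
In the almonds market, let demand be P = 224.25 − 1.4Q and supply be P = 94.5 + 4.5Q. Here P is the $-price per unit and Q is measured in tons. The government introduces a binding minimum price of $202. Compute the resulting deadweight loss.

$109.72

Competitive equilibrium: 224.25 − 1.4Q = 94.5 + 4.5Q → Q* = 21.9915, P* = 193.4619.
At the floor P = 202, quantity demanded = (224.25 − 202)/1.4 = 15.8929.
Sellers' marginal cost at Q' = 15.8929: 94.5 + 4.5·15.8929 = 166.0181.
ΔQ = 21.9915 − 15.8929 = 6.0986; wedge = 202 − 166.0181 = 35.9819.
Welfare loss = ½ × 6.0986 × 35.9819 = $109.72.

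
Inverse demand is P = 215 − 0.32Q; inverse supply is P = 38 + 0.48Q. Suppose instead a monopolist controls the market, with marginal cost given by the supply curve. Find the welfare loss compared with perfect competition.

Competitive equilibrium: 215 − 0.32Q = 38 + 0.48Q → Q* = 221.25, P* = 144.2.
Marginal revenue: MR = 215 − 0.64Q. Set MR = MC: 215 − 0.64Q = 38 + 0.48Q → Q_m = 158.0357.
Price P_m = 215 − 0.32·158.0357 = 164.4286; MC(Q_m) = 38 + 0.48·158.0357 = 113.8571.
Competitive Q* = 221.25, so ΔQ = 63.2143; wedge = 164.4286 − 113.8571 = 50.5715.
Welfare loss = ½ × 63.2143 × 50.5715 = 1598.42.

1598.42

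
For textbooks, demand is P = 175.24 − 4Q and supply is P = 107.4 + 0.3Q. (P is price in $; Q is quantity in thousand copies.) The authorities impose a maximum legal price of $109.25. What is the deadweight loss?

Competitive equilibrium: 175.24 − 4Q = 107.4 + 0.3Q → Q* = 15.7767, P* = 112.133.
At the ceiling P = 109.25, quantity supplied = (109.25 − 107.4)/0.3 = 6.1667.
Willingness to pay at Q' = 6.1667: 175.24 − 4·6.1667 = 150.5732.
ΔQ = 15.7767 − 6.1667 = 9.61; wedge = 150.5732 − 109.25 = 41.3232.
The triangle = ½ × 9.61 × 41.3232 = $198.56 thousand.

$198.56 thousand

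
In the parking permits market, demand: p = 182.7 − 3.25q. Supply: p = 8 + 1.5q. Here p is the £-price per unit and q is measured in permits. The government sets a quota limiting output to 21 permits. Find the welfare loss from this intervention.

Competitive equilibrium: 182.7 − 3.25q = 8 + 1.5q → q* = 36.77895, p* = 63.16842.
At q = 21: demand price = 182.7 − 3.25·21 = 114.45; supply price = 8 + 1.5·21 = 39.5.
Δq = 36.77895 − 21 = 15.77895; wedge = 114.45 − 39.5 = 74.95.
Deadweight loss = ½ × 15.77895 × 74.95 = £591.32.

£591.32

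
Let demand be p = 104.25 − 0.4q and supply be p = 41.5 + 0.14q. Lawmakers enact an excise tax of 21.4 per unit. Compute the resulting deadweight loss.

424.04

Competitive equilibrium: 104.25 − 0.4q = 41.5 + 0.14q → q* = 116.2037, p* = 57.7685.
With the tax, the buyer price exceeds the seller price by 21.4: (104.25 − 0.4q) − (41.5 + 0.14q) = 21.4 → q' = 76.5741.
Δq = 116.2037 − 76.5741 = 39.6296; the wedge equals the tax, 21.4.
The triangle = ½ × 39.6296 × 21.4 = 424.04.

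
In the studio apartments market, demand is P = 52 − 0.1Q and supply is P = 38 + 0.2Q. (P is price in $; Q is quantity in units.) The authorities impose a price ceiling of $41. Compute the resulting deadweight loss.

Competitive equilibrium: 52 − 0.1Q = 38 + 0.2Q → Q* = 46.6667, P* = 47.3333.
At the ceiling P = 41, quantity supplied = (41 − 38)/0.2 = 15.
Willingness to pay at Q' = 15: 52 − 0.1·15 = 50.5.
ΔQ = 46.6667 − 15 = 31.6667; wedge = 50.5 − 41 = 9.5.
DWL = ½ × 31.6667 × 9.5 = $150.42.

$150.42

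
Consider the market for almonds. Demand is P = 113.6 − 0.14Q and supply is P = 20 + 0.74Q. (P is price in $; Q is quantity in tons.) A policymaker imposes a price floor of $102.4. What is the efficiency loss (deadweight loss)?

$305.82

Competitive equilibrium: 113.6 − 0.14Q = 20 + 0.74Q → Q* = 106.3636, P* = 98.7091.
At the floor P = 102.4, quantity demanded = (113.6 − 102.4)/0.14 = 80.
Sellers' marginal cost at Q' = 80: 20 + 0.74·80 = 79.2.
ΔQ = 106.3636 − 80 = 26.3636; wedge = 102.4 − 79.2 = 23.2.
Deadweight loss = ½ × 26.3636 × 23.2 = $305.82.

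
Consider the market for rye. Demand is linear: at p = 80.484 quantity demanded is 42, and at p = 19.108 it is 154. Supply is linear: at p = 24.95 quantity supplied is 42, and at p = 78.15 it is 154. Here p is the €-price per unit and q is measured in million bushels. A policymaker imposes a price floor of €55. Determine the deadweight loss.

Demand slope = (19.108 − 80.484)/(154 − 42) = −0.548, so p = 103.5 − 0.548q.
Supply slope = (78.15 − 24.95)/(154 − 42) = 0.475, so p = 5 + 0.475q.
Competitive equilibrium: 103.5 − 0.548q = 5 + 0.475q → q* = 96.2854, p* = 50.7356.
At the floor p = 55, quantity demanded = (103.5 − 55)/0.548 = 88.5036.
Sellers' marginal cost at q' = 88.5036: 5 + 0.475·88.5036 = 47.0392.
Δq = 96.2854 − 88.5036 = 7.7818; wedge = 55 − 47.0392 = 7.9608.
Welfare loss = ½ × 7.7818 × 7.9608 = €30.97 million.

€30.97 million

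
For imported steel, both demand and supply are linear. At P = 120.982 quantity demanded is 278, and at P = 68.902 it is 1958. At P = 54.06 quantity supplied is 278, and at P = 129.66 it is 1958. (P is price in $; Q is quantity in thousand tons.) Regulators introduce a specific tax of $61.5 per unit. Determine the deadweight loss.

Demand slope = (68.902 − 120.982)/(1958 − 278) = −0.031, so P = 129.6 − 0.031Q.
Supply slope = (129.66 − 54.06)/(1958 − 278) = 0.045, so P = 41.55 + 0.045Q.
Competitive equilibrium: 129.6 − 0.031Q = 41.55 + 0.045Q → Q* = 1158.5526, P* = 93.6849.
With the tax, the buyer price exceeds the seller price by 61.5: (129.6 − 0.031Q) − (41.55 + 0.045Q) = 61.5 → Q' = 349.3421.
ΔQ = 1158.5526 − 349.3421 = 809.2105; the wedge equals the tax, 61.5.
Deadweight loss = ½ × 809.2105 × 61.5 = $24883.22 thousand.

$24883.22 thousand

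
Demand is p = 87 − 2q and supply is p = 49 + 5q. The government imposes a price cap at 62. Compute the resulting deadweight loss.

Competitive equilibrium: 87 − 2q = 49 + 5q → q* = 5.4286, p* = 76.1429.
At the ceiling p = 62, quantity supplied = (62 − 49)/5 = 2.6.
Willingness to pay at q' = 2.6: 87 − 2·2.6 = 81.8.
Δq = 5.4286 − 2.6 = 2.8286; wedge = 81.8 − 62 = 19.8.
Welfare loss = ½ × 2.8286 × 19.8 = 28.

28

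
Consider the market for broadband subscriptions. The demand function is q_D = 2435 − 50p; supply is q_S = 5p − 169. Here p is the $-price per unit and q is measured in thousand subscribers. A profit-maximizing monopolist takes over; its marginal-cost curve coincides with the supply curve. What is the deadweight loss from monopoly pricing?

In inverse form: demand p = 48.7 − 0.02q, supply p = 33.8 + 0.2q.
Competitive equilibrium: 48.7 − 0.02q = 33.8 + 0.2q → q* = 67.7273, p* = 47.3455.
Marginal revenue: MR = 48.7 − 0.04q. Set MR = MC: 48.7 − 0.04q = 33.8 + 0.2q → q_m = 62.0833.
Price p_m = 48.7 − 0.02·62.0833 = 47.4583; MC(q_m) = 33.8 + 0.2·62.0833 = 46.2167.
Competitive q* = 67.7273, so Δq = 5.644; wedge = 47.4583 − 46.2167 = 1.2416.
The triangle = ½ × 5.644 × 1.2416 = $3.50 thousand.

$3.50 thousand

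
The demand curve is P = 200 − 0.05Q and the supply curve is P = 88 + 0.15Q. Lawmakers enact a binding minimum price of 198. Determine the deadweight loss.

Competitive equilibrium: 200 − 0.05Q = 88 + 0.15Q → Q* = 560, P* = 172.
At the floor P = 198, quantity demanded = (200 − 198)/0.05 = 40.
Sellers' marginal cost at Q' = 40: 88 + 0.15·40 = 94.
ΔQ = 560 − 40 = 520; wedge = 198 − 94 = 104.
Deadweight loss = ½ × 520 × 104 = 27040.

27040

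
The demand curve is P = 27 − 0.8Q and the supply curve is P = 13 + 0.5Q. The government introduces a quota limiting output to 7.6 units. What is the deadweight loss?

6.53

Competitive equilibrium: 27 − 0.8Q = 13 + 0.5Q → Q* = 10.7692, P* = 18.3846.
At Q = 7.6: demand price = 27 − 0.8·7.6 = 20.92; supply price = 13 + 0.5·7.6 = 16.8.
ΔQ = 10.7692 − 7.6 = 3.1692; wedge = 20.92 − 16.8 = 4.12.
The triangle = ½ × 3.1692 × 4.12 = 6.53.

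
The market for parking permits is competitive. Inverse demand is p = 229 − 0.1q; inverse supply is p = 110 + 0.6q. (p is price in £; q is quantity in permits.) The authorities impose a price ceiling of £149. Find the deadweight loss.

Competitive equilibrium: 229 − 0.1q = 110 + 0.6q → q* = 170, p* = 212.
At the ceiling p = 149, quantity supplied = (149 − 110)/0.6 = 65.
Willingness to pay at q' = 65: 229 − 0.1·65 = 222.5.
Δq = 170 − 65 = 105; wedge = 222.5 − 149 = 73.5.
DWL = ½ × 105 × 73.5 = £3858.75.

£3858.75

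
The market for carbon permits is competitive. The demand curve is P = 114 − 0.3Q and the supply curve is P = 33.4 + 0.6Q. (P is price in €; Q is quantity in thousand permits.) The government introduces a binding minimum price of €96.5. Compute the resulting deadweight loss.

€438.67 thousand

Competitive equilibrium: 114 − 0.3Q = 33.4 + 0.6Q → Q* = 89.5556, P* = 87.1333.
At the floor P = 96.5, quantity demanded = (114 − 96.5)/0.3 = 58.3333.
Sellers' marginal cost at Q' = 58.3333: 33.4 + 0.6·58.3333 = 68.4.
ΔQ = 89.5556 − 58.3333 = 31.2223; wedge = 96.5 − 68.4 = 28.1.
Welfare loss = ½ × 31.2223 × 28.1 = €438.67 thousand.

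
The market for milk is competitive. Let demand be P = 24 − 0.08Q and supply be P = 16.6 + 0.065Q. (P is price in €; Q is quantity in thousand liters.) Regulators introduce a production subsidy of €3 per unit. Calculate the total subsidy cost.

€215.17 thousand

Competitive equilibrium: 24 − 0.08Q = 16.6 + 0.065Q → Q* = 51.0345, P* = 19.9172.
The subsidy lowers effective supply by 3: P = 13.6 + 0.065Q.
New quantity: 24 − 0.08Q = 13.6 + 0.065Q → Q' = 71.7241.
Total subsidy cost = 3 × 71.7241 = €215.17 thousand.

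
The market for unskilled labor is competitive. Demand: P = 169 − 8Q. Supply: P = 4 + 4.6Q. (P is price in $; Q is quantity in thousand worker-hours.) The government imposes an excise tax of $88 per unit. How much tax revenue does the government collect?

$537.78 thousand

Competitive equilibrium: 169 − 8Q = 4 + 4.6Q → Q* = 13.0952, P* = 64.2381.
With the tax, the buyer price exceeds the seller price by 88: (169 − 8Q) − (4 + 4.6Q) = 88 → Q' = 6.1111.
Tax revenue = 88 × 6.1111 = $537.78 thousand.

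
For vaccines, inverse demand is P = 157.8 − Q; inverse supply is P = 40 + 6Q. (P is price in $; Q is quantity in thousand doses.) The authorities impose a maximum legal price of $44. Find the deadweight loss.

Competitive equilibrium: 157.8 − Q = 40 + 6Q → Q* = 16.828571, P* = 140.971429.
At the ceiling P = 44, quantity supplied = (44 − 40)/6 = 0.666667.
Willingness to pay at Q' = 0.666667: 157.8 − 1·0.666667 = 157.133333.
ΔQ = 16.828571 − 0.666667 = 16.161904; wedge = 157.133333 − 44 = 113.133333.
The triangle = ½ × 16.161904 × 113.133333 = $914.23 thousand.

$914.23 thousand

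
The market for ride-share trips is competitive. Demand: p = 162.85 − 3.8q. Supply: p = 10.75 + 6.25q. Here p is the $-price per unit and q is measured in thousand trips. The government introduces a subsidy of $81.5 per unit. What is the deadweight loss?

$330.46 thousand

Competitive equilibrium: 162.85 − 3.8q = 10.75 + 6.25q → q* = 15.1343, p* = 105.3396.
The subsidy lowers effective supply by 81.5: p = 6.25q − 70.75.
New quantity: 162.85 − 3.8q = 6.25q − 70.75 → q' = 23.2438.
Overproduction Δq = 23.2438 − 15.1343 = 8.1095; wedge = subsidy = 81.5.
Welfare loss = ½ × 8.1095 × 81.5 = $330.46 thousand.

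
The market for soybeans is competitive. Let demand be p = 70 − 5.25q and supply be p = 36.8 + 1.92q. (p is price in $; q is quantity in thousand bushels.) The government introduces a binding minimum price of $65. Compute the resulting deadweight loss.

Competitive equilibrium: 70 − 5.25q = 36.8 + 1.92q → q* = 4.6304, p* = 45.6904.
At the floor p = 65, quantity demanded = (70 − 65)/5.25 = 0.9524.
Sellers' marginal cost at q' = 0.9524: 36.8 + 1.92·0.9524 = 38.6286.
Δq = 4.6304 − 0.9524 = 3.678; wedge = 65 − 38.6286 = 26.3714.
The triangle = ½ × 3.678 × 26.3714 = $48.50 thousand.

$48.50 thousand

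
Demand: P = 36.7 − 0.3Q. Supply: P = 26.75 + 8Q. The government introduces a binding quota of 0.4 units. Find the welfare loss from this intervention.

2.65

Competitive equilibrium: 36.7 − 0.3Q = 26.75 + 8Q → Q* = 1.1988, P* = 36.3404.
At Q = 0.4: demand price = 36.7 − 0.3·0.4 = 36.58; supply price = 26.75 + 8·0.4 = 29.95.
ΔQ = 1.1988 − 0.4 = 0.7988; wedge = 36.58 − 29.95 = 6.63.
The triangle = ½ × 0.7988 × 6.63 = 2.65.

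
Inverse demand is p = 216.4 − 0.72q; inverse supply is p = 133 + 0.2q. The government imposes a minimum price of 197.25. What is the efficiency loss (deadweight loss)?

1887.40

Competitive equilibrium: 216.4 − 0.72q = 133 + 0.2q → q* = 90.6522, p* = 151.1304.
At the floor p = 197.25, quantity demanded = (216.4 − 197.25)/0.72 = 26.5972.
Sellers' marginal cost at q' = 26.5972: 133 + 0.2·26.5972 = 138.3194.
Δq = 90.6522 − 26.5972 = 64.055; wedge = 197.25 − 138.3194 = 58.9306.
Welfare loss = ½ × 64.055 × 58.9306 = 1887.40.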